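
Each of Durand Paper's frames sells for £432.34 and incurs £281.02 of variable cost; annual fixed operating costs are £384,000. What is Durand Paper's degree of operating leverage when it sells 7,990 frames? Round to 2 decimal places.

1.47

Total contribution margin = 7,990 × £151.32 = £1,209,046.80.
Operating income = contribution − fixed costs = £1,209,046.80 − £384,000 = £825,046.80.
So DOL = total CM / EBIT = £1,209,046.80 / £825,046.80 = 1.4654.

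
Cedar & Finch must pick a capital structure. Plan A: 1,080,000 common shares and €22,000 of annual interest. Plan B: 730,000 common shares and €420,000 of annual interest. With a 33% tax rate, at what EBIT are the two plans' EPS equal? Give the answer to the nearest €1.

At indifference, (EBIT − 22,000)(1 − t)/1,080,000 = (EBIT − 420,000)(1 − t)/730,000.
Cancelling (1 − t) and cross-multiplying: 730,000·(EBIT − 22,000) = 1,080,000·(EBIT − 420,000).
EBIT × (1,080,000 − 730,000) = 420,000 × 1,080,000 − 22,000 × 730,000 = 437,540,000,000, so EBIT = 437,540,000,000 ÷ 350,000 = 1,250,114.29.

€1,250,114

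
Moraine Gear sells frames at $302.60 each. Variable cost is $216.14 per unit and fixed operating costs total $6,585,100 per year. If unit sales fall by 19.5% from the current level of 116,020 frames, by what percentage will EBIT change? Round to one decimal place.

-56.8%

At 116,020 units, contribution = 116,020 × $86.46 = $10,031,089.20.
Subtracting fixed costs: EBIT = $10,031,089.20 − $6,585,100 = $3,445,989.20.
DOL = contribution ÷ EBIT = $10,031,089.20 ÷ $3,445,989.20 = 2.9109.
Operating income changes by 2.9109 × -19.5% = -56.8%.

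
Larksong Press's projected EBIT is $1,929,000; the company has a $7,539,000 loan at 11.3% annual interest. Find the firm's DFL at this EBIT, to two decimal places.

1.79

Annual interest charges come to $851,907.00.
DFL = EBIT ÷ (EBIT − I) = $1,929,000 ÷ ($1,929,000 − $851,907.00) = $1,929,000 ÷ $1,077,093.00 = 1.7909.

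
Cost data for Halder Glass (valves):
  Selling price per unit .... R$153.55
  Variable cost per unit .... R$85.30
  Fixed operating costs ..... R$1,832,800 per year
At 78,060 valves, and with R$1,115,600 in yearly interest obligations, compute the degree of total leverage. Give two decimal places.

2.24

Contribution at this volume is 78,060 × R$68.25 = R$5,327,595.00.
EBIT = R$5,327,595.00 − R$1,832,800 = R$3,494,795.00. Interest = R$1,115,600.00, so EBIT − I = R$2,379,195.00.
Degree of total leverage = total CM / (EBIT − interest) = R$5,327,595.00 / R$2,379,195.00 = 2.2392.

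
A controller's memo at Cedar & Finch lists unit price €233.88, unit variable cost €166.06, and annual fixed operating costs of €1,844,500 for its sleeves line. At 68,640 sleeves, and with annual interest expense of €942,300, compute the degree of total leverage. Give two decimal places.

2.49

At 68,640 units, contribution = 68,640 × €67.82 = €4,655,164.80.
Operating income = contribution − fixed costs = €4,655,164.80 − €1,844,500 = €2,810,664.80. Interest = €942,300.00, so EBIT − I = €1,868,364.80.
Degree of total leverage = total CM / (EBIT − interest) = €4,655,164.80 / €1,868,364.80 = 2.4916.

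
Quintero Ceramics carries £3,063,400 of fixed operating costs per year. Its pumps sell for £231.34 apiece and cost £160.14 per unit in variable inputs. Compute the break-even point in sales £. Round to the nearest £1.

CM per unit = £231.34 − £160.14 = £71.20; CM ratio = £71.20 / £231.34 = 0.3078.
Break-even revenue = fixed costs × price ÷ CM = £3,063,400 × £231.34 ÷ £71.20 = £9,953,468.

£9,953,468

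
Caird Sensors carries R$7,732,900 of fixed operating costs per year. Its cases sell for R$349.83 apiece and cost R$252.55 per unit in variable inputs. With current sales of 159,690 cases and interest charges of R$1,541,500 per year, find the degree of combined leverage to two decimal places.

Total contribution margin = 159,690 × R$97.28 = R$15,534,643.20.
Operating income = contribution − fixed costs = R$15,534,643.20 − R$7,732,900 = R$7,801,743.20. Interest = R$1,541,500.00.
DOL = R$15,534,643.20 ÷ R$7,801,743.20 = 1.9912; DFL = R$7,801,743.20 ÷ R$6,260,243.20 = 1.2462.
Combined leverage = 1.9912 × 1.2462 = 2.4814.

2.48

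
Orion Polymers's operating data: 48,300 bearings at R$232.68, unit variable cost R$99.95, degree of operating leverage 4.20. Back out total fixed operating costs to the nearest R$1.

At 48,300 units, contribution = 48,300 × R$132.73 = R$6,410,859.00.
Since DOL = CM ÷ EBIT, EBIT = R$6,410,859.00 ÷ 4.20 = R$1,526,395.00.
Fixed costs = CM − EBIT = R$6,410,859.00 − R$1,526,395.00 = R$4,884,464.

R$4,884,464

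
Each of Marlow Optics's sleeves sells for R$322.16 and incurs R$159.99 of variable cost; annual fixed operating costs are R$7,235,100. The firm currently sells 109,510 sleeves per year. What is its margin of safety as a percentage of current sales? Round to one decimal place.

Unit CM = price − variable cost = R$322.16 − R$159.99 = R$162.17. Break-even units = R$7,235,100 ÷ R$162.17 = 44,614.29; break-even revenue = 44,614.29 × R$322.16 = R$14,372,940.84.
Actual sales revenue = 109,510 × R$322.16 = R$35,279,741.60.
Margin of safety = (R$35,279,741.60 − R$14,372,940.84) ÷ R$35,279,741.60 = 59.3%.

59.3%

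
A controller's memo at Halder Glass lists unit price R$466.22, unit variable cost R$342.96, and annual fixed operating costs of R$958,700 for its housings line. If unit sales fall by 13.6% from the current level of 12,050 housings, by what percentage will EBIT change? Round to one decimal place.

Contribution at this volume is 12,050 × R$123.26 = R$1,485,283.00.
EBIT = R$1,485,283.00 − R$958,700 = R$526,583.00.
Degree of operating leverage = R$1,485,283.00 / R$526,583.00 = 2.8206.
%ΔEBIT = DOL × %ΔSales = 2.8206 × -13.6% = -38.4%.

-38.4%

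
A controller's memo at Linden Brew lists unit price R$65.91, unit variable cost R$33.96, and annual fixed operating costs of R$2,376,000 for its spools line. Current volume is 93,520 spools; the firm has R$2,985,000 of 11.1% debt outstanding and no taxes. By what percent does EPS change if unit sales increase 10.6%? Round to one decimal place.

+112.9%

At 93,520 units, contribution = 93,520 × R$31.95 = R$2,987,964.00.
EBIT = R$2,987,964.00 − R$2,376,000 = R$611,964.00.
After interest of R$331,335.00, pre-tax earnings = R$280,629.00.
DCL = total CM / (EBIT − I) = R$2,987,964.00 / R$280,629.00 = 10.6474.
%ΔEPS = DCL × %ΔSales = 10.6474 × +10.6% = +112.9%.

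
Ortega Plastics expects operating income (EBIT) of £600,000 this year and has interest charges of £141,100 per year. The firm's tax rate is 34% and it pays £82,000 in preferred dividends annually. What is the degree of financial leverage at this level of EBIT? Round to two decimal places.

1.79

Interest = £141,100.00.
Preferred dividends grossed up pre-tax: £82,000 / (1 − 0.34) = £124,242.42.
DFL = EBIT ÷ [EBIT − I − D_p/(1−t)] = £600,000 ÷ [£600,000 − £141,100.00 − £124,242.42] = £600,000 ÷ £334,657.58 = 1.7929.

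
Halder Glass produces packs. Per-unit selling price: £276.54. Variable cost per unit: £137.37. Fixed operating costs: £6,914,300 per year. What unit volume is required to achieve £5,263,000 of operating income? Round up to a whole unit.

Each unit contributes £276.54 − £137.37 = £139.17.
Need Q such that Q × £139.17 − £6,914,300 = £5,263,000, i.e. Q = £12,177,300 / £139.17 = 87,499.46 → 87,500.

87,500 packs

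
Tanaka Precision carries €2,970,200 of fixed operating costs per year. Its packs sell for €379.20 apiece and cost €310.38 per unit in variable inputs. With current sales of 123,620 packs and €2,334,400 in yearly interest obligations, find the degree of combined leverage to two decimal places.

Total contribution margin = 123,620 × €68.82 = €8,507,528.40.
Subtracting fixed costs: EBIT = €8,507,528.40 − €2,970,200 = €5,537,328.40. Interest = €2,334,400.00.
DOL = €8,507,528.40 ÷ €5,537,328.40 = 1.5364; DFL = €5,537,328.40 ÷ €3,202,928.40 = 1.7288.
DCL = DOL × DFL = 1.5364 × 1.7288 = 2.6561.

2.66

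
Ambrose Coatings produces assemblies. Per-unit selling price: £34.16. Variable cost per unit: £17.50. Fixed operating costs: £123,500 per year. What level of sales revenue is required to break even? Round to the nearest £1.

Contribution margin per unit = £34.16 − £17.50 = £16.66, a CM ratio of £16.66 ÷ £34.16 = 0.4877.
Break-even revenue = fixed costs × price ÷ CM = £123,500 × £34.16 ÷ £16.66 = £253,227.

£253,227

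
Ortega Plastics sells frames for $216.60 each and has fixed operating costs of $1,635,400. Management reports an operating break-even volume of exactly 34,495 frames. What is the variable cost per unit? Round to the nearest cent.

$169.19

Contribution per unit must be FC / Q = $1,635,400 / 34,495 = $47.4098.
Hence VC = price − CM = $216.60 − $47.4098 = $169.19.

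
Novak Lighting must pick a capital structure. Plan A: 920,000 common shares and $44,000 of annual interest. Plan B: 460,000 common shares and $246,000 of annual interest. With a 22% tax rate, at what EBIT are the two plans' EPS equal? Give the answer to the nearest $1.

$448,000

Set EPS_A = EPS_B: (EBIT − $44,000)(1 − 0.22) ÷ 920,000 = (EBIT − $246,000)(1 − 0.22) ÷ 460,000.
Cancelling (1 − t) and cross-multiplying: 460,000·(EBIT − 44,000) = 920,000·(EBIT − 246,000).
Solving, EBIT = (246,000·920,000 − 44,000·460,000) / (920,000 − 460,000) = 206,080,000,000 / 460,000 = 448,000.00.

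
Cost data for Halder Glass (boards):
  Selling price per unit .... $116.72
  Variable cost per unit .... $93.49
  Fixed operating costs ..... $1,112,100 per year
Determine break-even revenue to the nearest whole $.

$5,587,788

Contribution margin per unit = $116.72 − $93.49 = $23.23, a CM ratio of $23.23 ÷ $116.72 = 0.1990.
Break-even revenue = fixed costs × price ÷ CM = $1,112,100 × $116.72 ÷ $23.23 = $5,587,788.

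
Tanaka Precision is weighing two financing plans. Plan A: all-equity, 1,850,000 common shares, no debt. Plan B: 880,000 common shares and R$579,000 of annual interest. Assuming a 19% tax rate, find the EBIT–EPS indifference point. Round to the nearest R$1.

At indifference, (EBIT − 0)(1 − t)/1,850,000 = (EBIT − 579,000)(1 − t)/880,000.
The (1 − t) factor cancels: (EBIT − 0) × 880,000 = (EBIT − 579,000) × 1,850,000.
Solving, EBIT = (579,000·1,850,000 − 0·880,000) / (1,850,000 − 880,000) = 1,071,150,000,000 / 970,000 = 1,104,278.35.

R$1,104,278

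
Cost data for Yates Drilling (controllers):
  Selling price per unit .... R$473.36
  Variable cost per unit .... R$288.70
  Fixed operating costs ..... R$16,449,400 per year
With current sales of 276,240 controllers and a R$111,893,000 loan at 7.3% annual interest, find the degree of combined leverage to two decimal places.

Contribution at this volume is 276,240 × R$184.66 = R$51,010,478.40.
Operating income = contribution − fixed costs = R$51,010,478.40 − R$16,449,400 = R$34,561,078.40. Interest = R$8,168,189.00, so EBIT − I = R$26,392,889.40.
Degree of total leverage = total CM / (EBIT − interest) = R$51,010,478.40 / R$26,392,889.40 = 1.9327.

1.93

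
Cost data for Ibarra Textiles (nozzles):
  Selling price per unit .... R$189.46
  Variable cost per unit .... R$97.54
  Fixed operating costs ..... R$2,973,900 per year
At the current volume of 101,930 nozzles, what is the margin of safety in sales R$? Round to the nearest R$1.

Contribution margin per unit = R$189.46 − R$97.54 = R$91.92. Break-even units = R$2,973,900 ÷ R$91.92 = 32,353.13; break-even revenue = 32,353.13 × R$189.46 = R$6,129,624.61.
Current sales = 101,930 × R$189.46 = R$19,311,657.80.
Margin of safety = R$19,311,657.80 − R$6,129,624.61 = R$13,182,033.

R$13,182,033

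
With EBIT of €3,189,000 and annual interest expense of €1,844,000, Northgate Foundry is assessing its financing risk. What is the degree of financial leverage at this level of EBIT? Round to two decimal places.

Interest = €1,844,000.00.
Degree of financial leverage = EBIT / (EBIT − interest) = €3,189,000 / €1,345,000.00 = 2.3710.

2.37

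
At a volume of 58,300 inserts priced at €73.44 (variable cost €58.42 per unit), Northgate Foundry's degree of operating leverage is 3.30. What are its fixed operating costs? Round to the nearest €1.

€610,313

At 58,300 units, contribution = 58,300 × €15.02 = €875,666.00.
Since DOL = CM ÷ EBIT, EBIT = €875,666.00 ÷ 3.30 = €265,353.33.
And FC = contribution − EBIT = €875,666.00 − €265,353.33 = €610,313.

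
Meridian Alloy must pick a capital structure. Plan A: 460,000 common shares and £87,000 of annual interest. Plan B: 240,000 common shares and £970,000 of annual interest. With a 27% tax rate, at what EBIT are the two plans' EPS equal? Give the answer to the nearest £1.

£1,933,273

At indifference, (EBIT − 87,000)(1 − t)/460,000 = (EBIT − 970,000)(1 − t)/240,000.
The (1 − t) factor cancels: (EBIT − 87,000) × 240,000 = (EBIT − 970,000) × 460,000.
Solving, EBIT = (970,000·460,000 − 87,000·240,000) / (460,000 − 240,000) = 425,320,000,000 / 220,000 = 1,933,272.73.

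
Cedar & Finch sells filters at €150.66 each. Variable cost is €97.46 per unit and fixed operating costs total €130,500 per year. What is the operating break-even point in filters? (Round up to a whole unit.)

2,454 filters

Contribution margin per unit = €150.66 − €97.46 = €53.20.
Units to break even: €130,500 ÷ €53.20 = 2,453.01, rounded up to 2,454.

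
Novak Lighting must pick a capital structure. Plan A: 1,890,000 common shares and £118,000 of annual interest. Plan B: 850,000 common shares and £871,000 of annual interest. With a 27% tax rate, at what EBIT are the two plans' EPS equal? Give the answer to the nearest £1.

£1,486,433

Set EPS_A = EPS_B: (EBIT − £118,000)(1 − 0.27) ÷ 1,890,000 = (EBIT − £871,000)(1 − 0.27) ÷ 850,000.
The (1 − t) factor cancels: (EBIT − 118,000) × 850,000 = (EBIT − 871,000) × 1,890,000.
Solving, EBIT = (871,000·1,890,000 − 118,000·850,000) / (1,890,000 − 850,000) = 1,545,890,000,000 / 1,040,000 = 1,486,432.69.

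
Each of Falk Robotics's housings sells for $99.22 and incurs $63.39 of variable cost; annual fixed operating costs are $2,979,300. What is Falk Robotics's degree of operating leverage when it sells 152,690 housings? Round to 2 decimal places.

2.20

Total contribution margin = 152,690 × $35.83 = $5,470,882.70.
Operating income = contribution − fixed costs = $5,470,882.70 − $2,979,300 = $2,491,582.70.
So DOL = total CM / EBIT = $5,470,882.70 / $2,491,582.70 = 2.1957.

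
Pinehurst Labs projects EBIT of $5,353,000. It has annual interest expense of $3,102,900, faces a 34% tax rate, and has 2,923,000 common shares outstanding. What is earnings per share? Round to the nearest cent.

Pre-tax income = $5,353,000 − $3,102,900.00 = $2,250,100.00.
Net income = $2,250,100.00 × (1 − 0.34) = $1,485,066.00.
Per share: $1,485,066.00 / 2,923,000 shares = $0.51.

$0.51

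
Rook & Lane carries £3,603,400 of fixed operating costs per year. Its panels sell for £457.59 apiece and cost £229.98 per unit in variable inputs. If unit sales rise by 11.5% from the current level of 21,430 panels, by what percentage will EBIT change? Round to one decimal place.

Contribution at this volume is 21,430 × £227.61 = £4,877,682.30.
Subtracting fixed costs: EBIT = £4,877,682.30 − £3,603,400 = £1,274,282.30.
Degree of operating leverage = £4,877,682.30 / £1,274,282.30 = 3.8278.
%ΔEBIT = DOL × %ΔSales = 3.8278 × +11.5% = +44.0%.

+44.0%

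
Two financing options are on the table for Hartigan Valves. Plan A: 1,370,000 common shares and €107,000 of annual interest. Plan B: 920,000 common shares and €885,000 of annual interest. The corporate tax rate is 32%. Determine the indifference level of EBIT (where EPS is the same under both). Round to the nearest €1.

€2,475,578

At indifference, (EBIT − 107,000)(1 − t)/1,370,000 = (EBIT − 885,000)(1 − t)/920,000.
Cancelling (1 − t) and cross-multiplying: 920,000·(EBIT − 107,000) = 1,370,000·(EBIT − 885,000).
EBIT × (1,370,000 − 920,000) = 885,000 × 1,370,000 − 107,000 × 920,000 = 1,114,010,000,000, so EBIT = 1,114,010,000,000 ÷ 450,000 = 2,475,577.78.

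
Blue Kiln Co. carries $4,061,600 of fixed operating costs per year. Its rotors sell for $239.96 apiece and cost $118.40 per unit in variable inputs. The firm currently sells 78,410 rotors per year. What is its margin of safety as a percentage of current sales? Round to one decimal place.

57.4%

Each unit contributes $239.96 − $118.40 = $121.56. Break-even units = $4,061,600 ÷ $121.56 = 33,412.31; break-even revenue = 33,412.31 × $239.96 = $8,017,617.11.
Current sales = 78,410 × $239.96 = $18,815,263.60.
Margin of safety = ($18,815,263.60 − $8,017,617.11) ÷ $18,815,263.60 = 57.4%.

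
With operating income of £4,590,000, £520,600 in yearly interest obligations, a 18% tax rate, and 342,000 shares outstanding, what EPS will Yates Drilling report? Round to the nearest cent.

£9.76

Interest = £520,600.00, so EBT = £4,590,000 − £520,600.00 = £4,069,400.00.
Net income = £4,069,400.00 × (1 − 0.18) = £3,336,908.00.
EPS = £3,336,908.00 ÷ 342,000 = £9.76.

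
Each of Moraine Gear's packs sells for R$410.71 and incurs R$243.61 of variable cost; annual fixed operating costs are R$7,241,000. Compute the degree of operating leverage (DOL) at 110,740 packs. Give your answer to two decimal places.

1.64

Contribution at this volume is 110,740 × R$167.10 = R$18,504,654.00.
EBIT = R$18,504,654.00 − R$7,241,000 = R$11,263,654.00.
Degree of operating leverage = R$18,504,654.00 / R$11,263,654.00 = 1.6429.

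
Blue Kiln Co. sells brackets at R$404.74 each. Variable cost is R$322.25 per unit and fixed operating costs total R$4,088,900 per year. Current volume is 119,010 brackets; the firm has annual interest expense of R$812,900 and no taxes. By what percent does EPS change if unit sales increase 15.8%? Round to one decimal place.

+31.6%

Contribution at this volume is 119,010 × R$82.49 = R$9,817,134.90.
EBIT = R$9,817,134.90 − R$4,088,900 = R$5,728,234.90.
Interest = R$812,900.00, so EBIT − I = R$4,915,334.90.
Degree of combined leverage = contribution ÷ (EBIT − I) = R$9,817,134.90 ÷ R$4,915,334.90 = 1.9972.
%ΔEPS = DCL × %ΔSales = 1.9972 × +15.8% = +31.6%.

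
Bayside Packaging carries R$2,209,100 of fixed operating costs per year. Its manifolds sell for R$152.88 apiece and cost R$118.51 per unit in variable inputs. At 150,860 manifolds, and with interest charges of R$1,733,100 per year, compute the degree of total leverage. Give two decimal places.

Total contribution margin = 150,860 × R$34.37 = R$5,185,058.20.
Subtracting fixed costs: EBIT = R$5,185,058.20 − R$2,209,100 = R$2,975,958.20. Interest = R$1,733,100.00.
DOL = R$5,185,058.20 ÷ R$2,975,958.20 = 1.7423; DFL = R$2,975,958.20 ÷ R$1,242,858.20 = 2.3944.
DCL = DOL × DFL = 1.7423 × 2.3944 = 4.1718.

4.17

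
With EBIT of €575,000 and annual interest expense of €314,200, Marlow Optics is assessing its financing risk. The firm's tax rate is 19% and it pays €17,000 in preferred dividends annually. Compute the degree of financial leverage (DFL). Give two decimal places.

Annual interest charges come to €314,200.00.
Preferred dividends grossed up pre-tax: €17,000 / (1 − 0.19) = €20,987.65.
DFL = EBIT ÷ [EBIT − I − D_p/(1−t)] = €575,000 ÷ [€575,000 − €314,200.00 − €20,987.65] = €575,000 ÷ €239,812.35 = 2.3977.

2.40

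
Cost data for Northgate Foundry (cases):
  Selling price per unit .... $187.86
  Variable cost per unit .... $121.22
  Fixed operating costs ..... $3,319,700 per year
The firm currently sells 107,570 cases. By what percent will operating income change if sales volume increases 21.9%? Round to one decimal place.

+40.8%

At 107,570 units, contribution = 107,570 × $66.64 = $7,168,464.80.
Operating income = contribution − fixed costs = $7,168,464.80 − $3,319,700 = $3,848,764.80.
So DOL = total CM / EBIT = $7,168,464.80 / $3,848,764.80 = 1.8625.
%ΔEBIT = DOL × %ΔSales = 1.8625 × +21.9% = +40.8%.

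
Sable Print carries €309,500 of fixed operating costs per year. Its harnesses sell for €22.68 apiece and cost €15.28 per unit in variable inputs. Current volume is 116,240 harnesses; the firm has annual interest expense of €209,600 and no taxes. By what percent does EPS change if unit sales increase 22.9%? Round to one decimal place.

+57.8%

Total contribution margin = 116,240 × €7.40 = €860,176.00.
EBIT = €860,176.00 − €309,500 = €550,676.00.
Interest = €209,600.00, so EBIT − I = €341,076.00.
Degree of combined leverage = contribution ÷ (EBIT − I) = €860,176.00 ÷ €341,076.00 = 2.5219.
EPS therefore changes by 2.5219 × (+22.9%) = +57.8%.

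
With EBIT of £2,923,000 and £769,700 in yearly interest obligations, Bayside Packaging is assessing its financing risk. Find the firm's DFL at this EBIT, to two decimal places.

Annual interest charges come to £769,700.00.
DFL = EBIT ÷ (EBIT − I) = £2,923,000 ÷ (£2,923,000 − £769,700.00) = £2,923,000 ÷ £2,153,300.00 = 1.3575.

1.36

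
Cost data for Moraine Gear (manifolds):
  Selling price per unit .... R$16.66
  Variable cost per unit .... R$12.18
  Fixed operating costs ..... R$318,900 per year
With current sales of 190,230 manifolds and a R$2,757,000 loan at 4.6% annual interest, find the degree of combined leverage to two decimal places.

At 190,230 units, contribution = 190,230 × R$4.48 = R$852,230.40.
Subtracting fixed costs: EBIT = R$852,230.40 − R$318,900 = R$533,330.40. Interest = R$126,822.00.
DOL = R$852,230.40 ÷ R$533,330.40 = 1.5979; DFL = R$533,330.40 ÷ R$406,508.40 = 1.3120.
DCL = DOL × DFL = 1.5979 × 1.3120 = 2.0964.

2.10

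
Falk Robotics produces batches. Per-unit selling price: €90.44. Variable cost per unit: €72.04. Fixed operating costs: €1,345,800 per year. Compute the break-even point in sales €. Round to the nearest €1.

€6,614,900

Contribution margin per unit = €90.44 − €72.04 = €18.40, a CM ratio of €18.40 ÷ €90.44 = 0.2034.
Break-even revenue = fixed costs × price ÷ CM = €1,345,800 × €90.44 ÷ €18.40 = €6,614,900.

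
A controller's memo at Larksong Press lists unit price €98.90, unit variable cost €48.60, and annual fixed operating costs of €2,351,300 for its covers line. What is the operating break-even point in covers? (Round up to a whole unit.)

Unit CM = price − variable cost = €98.90 − €48.60 = €50.30.
Units to break even: €2,351,300 ÷ €50.30 = 46,745.53, rounded up to 46,746.

46,746 covers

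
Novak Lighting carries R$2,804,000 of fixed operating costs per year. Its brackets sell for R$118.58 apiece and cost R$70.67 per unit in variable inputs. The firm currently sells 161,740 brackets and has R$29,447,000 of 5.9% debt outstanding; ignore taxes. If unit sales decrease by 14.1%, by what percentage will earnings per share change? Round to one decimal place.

-34.1%

Total contribution margin = 161,740 × R$47.91 = R$7,748,963.40.
EBIT = R$7,748,963.40 − R$2,804,000 = R$4,944,963.40.
Interest = R$1,737,373.00, so EBIT − I = R$3,207,590.40.
DCL = total CM / (EBIT − I) = R$7,748,963.40 / R$3,207,590.40 = 2.4158.
EPS therefore changes by 2.4158 × (-14.1%) = -34.1%.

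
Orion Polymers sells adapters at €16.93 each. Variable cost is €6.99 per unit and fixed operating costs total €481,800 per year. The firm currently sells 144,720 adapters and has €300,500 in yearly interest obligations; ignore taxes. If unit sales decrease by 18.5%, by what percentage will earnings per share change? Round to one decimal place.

-40.6%

At 144,720 units, contribution = 144,720 × €9.94 = €1,438,516.80.
EBIT = €1,438,516.80 − €481,800 = €956,716.80.
Interest = €300,500.00, so EBIT − I = €656,216.80.
DCL = total CM / (EBIT − I) = €1,438,516.80 / €656,216.80 = 2.1921.
%ΔEPS = DCL × %ΔSales = 2.1921 × -18.5% = -40.6%.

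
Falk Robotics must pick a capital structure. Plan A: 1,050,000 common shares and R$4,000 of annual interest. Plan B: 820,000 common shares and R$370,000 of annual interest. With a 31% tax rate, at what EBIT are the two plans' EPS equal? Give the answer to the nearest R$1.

R$1,674,870

At indifference, (EBIT − 4,000)(1 − t)/1,050,000 = (EBIT − 370,000)(1 − t)/820,000.
The (1 − t) factor cancels: (EBIT − 4,000) × 820,000 = (EBIT − 370,000) × 1,050,000.
EBIT × (1,050,000 − 820,000) = 370,000 × 1,050,000 − 4,000 × 820,000 = 385,220,000,000, so EBIT = 385,220,000,000 ÷ 230,000 = 1,674,869.57.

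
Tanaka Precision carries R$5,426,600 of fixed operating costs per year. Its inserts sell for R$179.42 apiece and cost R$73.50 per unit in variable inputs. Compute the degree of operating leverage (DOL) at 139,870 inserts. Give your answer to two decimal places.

Contribution at this volume is 139,870 × R$105.92 = R$14,815,030.40.
Operating income = contribution − fixed costs = R$14,815,030.40 − R$5,426,600 = R$9,388,430.40.
DOL = contribution ÷ EBIT = R$14,815,030.40 ÷ R$9,388,430.40 = 1.5780.

1.58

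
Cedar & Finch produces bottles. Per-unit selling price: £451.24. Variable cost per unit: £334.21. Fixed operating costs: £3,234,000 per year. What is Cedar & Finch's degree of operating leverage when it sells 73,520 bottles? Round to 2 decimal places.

1.60

Total contribution margin = 73,520 × £117.03 = £8,604,045.60.
EBIT = £8,604,045.60 − £3,234,000 = £5,370,045.60.
Degree of operating leverage = £8,604,045.60 / £5,370,045.60 = 1.6022.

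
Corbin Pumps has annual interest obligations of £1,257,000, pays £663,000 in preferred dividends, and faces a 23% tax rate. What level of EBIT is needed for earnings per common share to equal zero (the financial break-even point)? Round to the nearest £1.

Grossing the preferred dividend up to pre-tax terms: £663,000 / (1 − 0.23) = £861,038.96.
Financial break-even EBIT = interest + D_p ÷ (1 − t) = £1,257,000 + £861,038.96 = £2,118,038.96.

£2,118,039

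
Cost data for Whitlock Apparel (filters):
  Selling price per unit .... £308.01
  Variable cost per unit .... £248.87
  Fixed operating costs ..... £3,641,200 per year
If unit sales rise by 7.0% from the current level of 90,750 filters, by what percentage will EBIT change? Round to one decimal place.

+21.8%

Total contribution margin = 90,750 × £59.14 = £5,366,955.00.
Subtracting fixed costs: EBIT = £5,366,955.00 − £3,641,200 = £1,725,755.00.
Degree of operating leverage = £5,366,955.00 / £1,725,755.00 = 3.1099.
Operating income changes by 3.1099 × +7.0% = +21.8%.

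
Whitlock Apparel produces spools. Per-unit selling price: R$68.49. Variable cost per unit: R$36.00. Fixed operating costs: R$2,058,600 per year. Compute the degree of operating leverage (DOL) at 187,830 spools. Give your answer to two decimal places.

Contribution at this volume is 187,830 × R$32.49 = R$6,102,596.70.
Subtracting fixed costs: EBIT = R$6,102,596.70 − R$2,058,600 = R$4,043,996.70.
So DOL = total CM / EBIT = R$6,102,596.70 / R$4,043,996.70 = 1.5091.

1.51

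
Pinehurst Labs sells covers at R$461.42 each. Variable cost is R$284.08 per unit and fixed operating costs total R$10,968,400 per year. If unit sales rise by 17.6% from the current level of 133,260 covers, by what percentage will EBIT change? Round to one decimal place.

+32.8%

Contribution at this volume is 133,260 × R$177.34 = R$23,632,328.40.
EBIT = R$23,632,328.40 − R$10,968,400 = R$12,663,928.40.
So DOL = total CM / EBIT = R$23,632,328.40 / R$12,663,928.40 = 1.8661.
Operating income changes by 1.8661 × +17.6% = +32.8%.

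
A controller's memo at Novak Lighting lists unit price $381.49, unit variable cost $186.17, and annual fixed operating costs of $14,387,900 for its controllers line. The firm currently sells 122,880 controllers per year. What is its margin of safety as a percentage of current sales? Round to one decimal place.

40.1%

Contribution margin per unit = $381.49 − $186.17 = $195.32. Break-even units = $14,387,900 ÷ $195.32 = 73,663.22; break-even revenue = 73,663.22 × $381.49 = $28,101,781.54.
Actual sales revenue = 122,880 × $381.49 = $46,877,491.20.
Margin of safety = ($46,877,491.20 − $28,101,781.54) ÷ $46,877,491.20 = 40.1%.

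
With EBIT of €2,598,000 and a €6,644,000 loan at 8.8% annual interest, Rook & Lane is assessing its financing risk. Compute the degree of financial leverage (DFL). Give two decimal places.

Interest = €584,672.00.
DFL = EBIT ÷ (EBIT − I) = €2,598,000 ÷ (€2,598,000 − €584,672.00) = €2,598,000 ÷ €2,013,328.00 = 1.2904.

1.29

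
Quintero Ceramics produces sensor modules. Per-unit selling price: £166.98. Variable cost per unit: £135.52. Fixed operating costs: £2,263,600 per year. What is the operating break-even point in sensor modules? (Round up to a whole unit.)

71,952 sensor modules

Each unit contributes £166.98 − £135.52 = £31.46.
Break-even Q = £2,263,600 / £31.46 = 71,951.68 → 71,952 sensor modules.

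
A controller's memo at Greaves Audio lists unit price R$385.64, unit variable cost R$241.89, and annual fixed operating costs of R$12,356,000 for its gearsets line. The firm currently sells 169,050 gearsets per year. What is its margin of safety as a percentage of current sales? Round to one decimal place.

Each unit contributes R$385.64 − R$241.89 = R$143.75. Break-even units = R$12,356,000 ÷ R$143.75 = 85,954.78; break-even revenue = 85,954.78 × R$385.64 = R$33,147,602.37.
Current sales = 169,050 × R$385.64 = R$65,192,442.00.
Margin of safety = (R$65,192,442.00 − R$33,147,602.37) ÷ R$65,192,442.00 = 49.2%.

49.2%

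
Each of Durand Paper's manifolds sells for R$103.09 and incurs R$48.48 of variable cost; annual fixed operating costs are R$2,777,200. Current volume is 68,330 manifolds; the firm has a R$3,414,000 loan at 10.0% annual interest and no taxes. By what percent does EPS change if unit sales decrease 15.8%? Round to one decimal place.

-96.2%

Total contribution margin = 68,330 × R$54.61 = R$3,731,501.30.
Subtracting fixed costs: EBIT = R$3,731,501.30 − R$2,777,200 = R$954,301.30.
Interest = R$341,400.00, so EBIT − I = R$612,901.30.
Degree of combined leverage = contribution ÷ (EBIT − I) = R$3,731,501.30 ÷ R$612,901.30 = 6.0883.
EPS therefore changes by 6.0883 × (-15.8%) = -96.2%.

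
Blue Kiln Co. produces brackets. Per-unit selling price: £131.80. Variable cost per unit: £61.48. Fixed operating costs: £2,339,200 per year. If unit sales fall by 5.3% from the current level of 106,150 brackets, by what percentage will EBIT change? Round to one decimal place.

-7.7%

Total contribution margin = 106,150 × £70.32 = £7,464,468.00.
EBIT = £7,464,468.00 − £2,339,200 = £5,125,268.00.
So DOL = total CM / EBIT = £7,464,468.00 / £5,125,268.00 = 1.4564.
So EBIT moves 1.4564 × (-5.3%) = -7.7%.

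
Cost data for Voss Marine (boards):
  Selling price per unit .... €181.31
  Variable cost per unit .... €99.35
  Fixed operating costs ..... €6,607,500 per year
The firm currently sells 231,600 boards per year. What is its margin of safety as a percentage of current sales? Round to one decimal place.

Unit CM = price − variable cost = €181.31 − €99.35 = €81.96. Break-even units = €6,607,500 ÷ €81.96 = 80,618.59; break-even revenue = 80,618.59 × €181.31 = €14,616,957.36.
Actual sales revenue = 231,600 × €181.31 = €41,991,396.00.
Margin of safety = (€41,991,396.00 − €14,616,957.36) ÷ €41,991,396.00 = 65.2%.

65.2%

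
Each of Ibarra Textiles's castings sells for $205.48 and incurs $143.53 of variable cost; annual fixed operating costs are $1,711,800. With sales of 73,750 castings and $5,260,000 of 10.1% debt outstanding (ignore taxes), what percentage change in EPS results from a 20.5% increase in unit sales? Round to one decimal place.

At 73,750 units, contribution = 73,750 × $61.95 = $4,568,812.50.
Operating income = contribution − fixed costs = $4,568,812.50 − $1,711,800 = $2,857,012.50.
Interest = $531,260.00, so EBIT − I = $2,325,752.50.
Degree of combined leverage = contribution ÷ (EBIT − I) = $4,568,812.50 ÷ $2,325,752.50 = 1.9644.
%ΔEPS = DCL × %ΔSales = 1.9644 × +20.5% = +40.3%.

+40.3%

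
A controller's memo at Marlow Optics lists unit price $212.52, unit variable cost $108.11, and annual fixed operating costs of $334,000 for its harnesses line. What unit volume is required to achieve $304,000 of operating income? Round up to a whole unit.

6,111 harnesses

Unit CM = price − variable cost = $212.52 − $108.11 = $104.41.
Need Q such that Q × $104.41 − $334,000 = $304,000, i.e. Q = $638,000 / $104.41 = 6,110.53 → 6,111.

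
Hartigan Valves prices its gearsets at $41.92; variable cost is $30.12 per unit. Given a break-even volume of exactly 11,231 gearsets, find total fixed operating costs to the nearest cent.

$132,525.80

Each unit contributes $41.92 − $30.12 = $11.80.
Since BE = FC / CM, FC = 11,231 × $11.80 = $132,525.80.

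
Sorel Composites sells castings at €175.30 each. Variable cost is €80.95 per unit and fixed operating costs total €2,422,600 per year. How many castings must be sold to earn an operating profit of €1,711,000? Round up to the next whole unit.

43,812 castings

Unit CM = price − variable cost = €175.30 − €80.95 = €94.35.
Required volume = (fixed costs + target profit) ÷ CM = (€2,422,600 + €1,711,000) ÷ €94.35 = 43,811.34, so 43,812 castings.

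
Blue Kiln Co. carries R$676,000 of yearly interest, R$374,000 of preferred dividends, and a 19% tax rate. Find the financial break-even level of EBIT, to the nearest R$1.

Preferred dividends are paid after tax, so their pre-tax equivalent is R$374,000 ÷ (1 − 0.19) = R$461,728.40.
Financial break-even EBIT = interest + D_p ÷ (1 − t) = R$676,000 + R$461,728.40 = R$1,137,728.40.

R$1,137,728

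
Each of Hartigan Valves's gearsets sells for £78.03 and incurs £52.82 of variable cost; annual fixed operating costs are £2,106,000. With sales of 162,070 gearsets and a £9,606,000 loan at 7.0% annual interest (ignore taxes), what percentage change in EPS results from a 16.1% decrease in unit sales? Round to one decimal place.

At 162,070 units, contribution = 162,070 × £25.21 = £4,085,784.70.
Operating income = contribution − fixed costs = £4,085,784.70 − £2,106,000 = £1,979,784.70.
Interest = £672,420.00, so EBIT − I = £1,307,364.70.
Degree of combined leverage = contribution ÷ (EBIT − I) = £4,085,784.70 ÷ £1,307,364.70 = 3.1252.
EPS therefore changes by 3.1252 × (-16.1%) = -50.3%.

-50.3%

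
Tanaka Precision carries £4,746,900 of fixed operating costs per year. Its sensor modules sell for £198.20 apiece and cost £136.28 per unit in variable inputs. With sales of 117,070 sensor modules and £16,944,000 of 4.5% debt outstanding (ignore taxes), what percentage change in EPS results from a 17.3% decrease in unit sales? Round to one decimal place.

Contribution at this volume is 117,070 × £61.92 = £7,248,974.40.
Operating income = contribution − fixed costs = £7,248,974.40 − £4,746,900 = £2,502,074.40.
After interest of £762,480.00, pre-tax earnings = £1,739,594.40.
DCL = total CM / (EBIT − I) = £7,248,974.40 / £1,739,594.40 = 4.1670.
EPS therefore changes by 4.1670 × (-17.3%) = -72.1%.

-72.1%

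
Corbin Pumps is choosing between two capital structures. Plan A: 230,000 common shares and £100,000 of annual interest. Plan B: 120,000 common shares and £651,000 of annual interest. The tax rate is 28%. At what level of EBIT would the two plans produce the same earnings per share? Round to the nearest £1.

£1,252,091

At indifference, (EBIT − 100,000)(1 − t)/230,000 = (EBIT − 651,000)(1 − t)/120,000.
Cancelling (1 − t) and cross-multiplying: 120,000·(EBIT − 100,000) = 230,000·(EBIT − 651,000).
Solving, EBIT = (651,000·230,000 − 100,000·120,000) / (230,000 − 120,000) = 137,730,000,000 / 110,000 = 1,252,090.91.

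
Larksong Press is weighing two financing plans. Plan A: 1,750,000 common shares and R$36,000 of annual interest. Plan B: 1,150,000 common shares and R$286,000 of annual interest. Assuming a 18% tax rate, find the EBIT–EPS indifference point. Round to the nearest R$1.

Set EPS_A = EPS_B: (EBIT − R$36,000)(1 − 0.18) ÷ 1,750,000 = (EBIT − R$286,000)(1 − 0.18) ÷ 1,150,000.
Cancelling (1 − t) and cross-multiplying: 1,150,000·(EBIT − 36,000) = 1,750,000·(EBIT − 286,000).
Solving, EBIT = (286,000·1,750,000 − 36,000·1,150,000) / (1,750,000 − 1,150,000) = 459,100,000,000 / 600,000 = 765,166.67.

R$765,167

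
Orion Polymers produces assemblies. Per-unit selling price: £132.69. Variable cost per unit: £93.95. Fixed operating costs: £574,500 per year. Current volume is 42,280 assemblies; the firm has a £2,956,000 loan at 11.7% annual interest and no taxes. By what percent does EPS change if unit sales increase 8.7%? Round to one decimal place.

+19.9%

At 42,280 units, contribution = 42,280 × £38.74 = £1,637,927.20.
EBIT = £1,637,927.20 − £574,500 = £1,063,427.20.
Interest = £345,852.00, so EBIT − I = £717,575.20.
Degree of combined leverage = contribution ÷ (EBIT − I) = £1,637,927.20 ÷ £717,575.20 = 2.2826.
%ΔEPS = DCL × %ΔSales = 2.2826 × +8.7% = +19.9%.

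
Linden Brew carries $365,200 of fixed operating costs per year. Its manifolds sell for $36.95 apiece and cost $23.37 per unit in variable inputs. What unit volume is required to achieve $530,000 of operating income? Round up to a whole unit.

65,921 manifolds

Unit CM = price − variable cost = $36.95 − $23.37 = $13.58.
Units = (FC + target) / CM = ($365,200 + $530,000) / $13.58 = 65,920.47, so 65,921 manifolds.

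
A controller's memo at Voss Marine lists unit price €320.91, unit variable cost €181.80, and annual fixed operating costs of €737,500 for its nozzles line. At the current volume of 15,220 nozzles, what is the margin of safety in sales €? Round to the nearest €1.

Contribution margin per unit = €320.91 − €181.80 = €139.11. Break-even units = €737,500 ÷ €139.11 = 5,301.56; break-even revenue = 5,301.56 × €320.91 = €1,701,323.59.
Current sales = 15,220 × €320.91 = €4,884,250.20.
Margin of safety = €4,884,250.20 − €1,701,323.59 = €3,182,927.

€3,182,927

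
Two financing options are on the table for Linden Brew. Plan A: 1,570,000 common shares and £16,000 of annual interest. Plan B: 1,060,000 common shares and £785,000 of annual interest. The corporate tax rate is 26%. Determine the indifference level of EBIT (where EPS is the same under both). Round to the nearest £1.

At indifference, (EBIT − 16,000)(1 − t)/1,570,000 = (EBIT − 785,000)(1 − t)/1,060,000.
The (1 − t) factor cancels: (EBIT − 16,000) × 1,060,000 = (EBIT − 785,000) × 1,570,000.
EBIT × (1,570,000 − 1,060,000) = 785,000 × 1,570,000 − 16,000 × 1,060,000 = 1,215,490,000,000, so EBIT = 1,215,490,000,000 ÷ 510,000 = 2,383,313.73.

£2,383,314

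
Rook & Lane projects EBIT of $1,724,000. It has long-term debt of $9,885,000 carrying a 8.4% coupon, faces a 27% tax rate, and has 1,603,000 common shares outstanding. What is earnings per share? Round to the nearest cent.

Pre-tax income = $1,724,000 − $830,340.00 = $893,660.00.
Net income = $893,660.00 × (1 − 0.27) = $652,371.80.
EPS = $652,371.80 ÷ 1,603,000 = $0.41.

$0.41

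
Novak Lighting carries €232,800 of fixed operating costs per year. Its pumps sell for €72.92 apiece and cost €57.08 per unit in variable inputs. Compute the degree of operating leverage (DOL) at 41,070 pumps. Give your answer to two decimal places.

1.56

At 41,070 units, contribution = 41,070 × €15.84 = €650,548.80.
EBIT = €650,548.80 − €232,800 = €417,748.80.
So DOL = total CM / EBIT = €650,548.80 / €417,748.80 = 1.5573.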